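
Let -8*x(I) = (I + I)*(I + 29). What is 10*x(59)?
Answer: -12980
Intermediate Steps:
x(I) = -I*(29 + I)/4 (x(I) = -(I + I)*(I + 29)/8 = -2*I*(29 + I)/8 = -I*(29 + I)/4)
10*x(59) = 10*(-1/4*59*(29 + 59)) = 10*(-1/4*59*88) = 10*(-1298) = -12980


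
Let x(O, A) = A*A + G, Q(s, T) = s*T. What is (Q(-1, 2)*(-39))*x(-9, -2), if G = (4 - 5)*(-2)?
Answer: 468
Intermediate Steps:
G = 2 (G = -1*(-2) = 2)
Q(s, T) = T*s
x(O, A) = 2 + A² (x(O, A) = A*A + 2 = A² + 2 = 2 + A²)
(Q(-1, 2)*(-39))*x(-9, -2) = ((2*(-1))*(-39))*(2 + (-2)²) = (-2*(-39))*(2 + 4) = 78*6 = 468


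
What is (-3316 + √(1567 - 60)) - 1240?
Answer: -4556 + √1507 ≈ -4517.2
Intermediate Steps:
(-3316 + √(1567 - 60)) - 1240 = (-3316 + √1507) - 1240 = -4556 + √1507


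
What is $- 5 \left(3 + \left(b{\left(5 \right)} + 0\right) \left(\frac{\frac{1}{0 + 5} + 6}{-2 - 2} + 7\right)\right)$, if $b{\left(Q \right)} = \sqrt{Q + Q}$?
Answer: $-15 - \frac{109 \sqrt{10}}{4} \approx -101.17$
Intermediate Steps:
$b{\left(Q \right)} = \sqrt{2} \sqrt{Q}$ ($b{\left(Q \right)} = \sqrt{2 Q} = \sqrt{2} \sqrt{Q}$)
$- 5 \left(3 + \left(b{\left(5 \right)} + 0\right) \left(\frac{\frac{1}{0 + 5} + 6}{-2 - 2} + 7\right)\right) = - 5 \left(3 + \left(\sqrt{2} \sqrt{5} + 0\right) \left(\frac{\frac{1}{0 + 5} + 6}{-2 - 2} + 7\right)\right) = - 5 \left(3 + \left(\sqrt{10} + 0\right) \left(\frac{\frac{1}{5} + 6}{-4} + 7\right)\right) = - 5 \left(3 + \sqrt{10} \left(\left(\frac{1}{5} + 6\right) \left(- \frac{1}{4}\right) + 7\right)\right) = - 5 \left(3 + \sqrt{10} \left(\frac{31}{5} \left(- \frac{1}{4}\right) + 7\right)\right) = - 5 \left(3 + \sqrt{10} \left(- \frac{31}{20} + 7\right)\right) = - 5 \left(3 + \sqrt{10} \cdot \frac{109}{20}\right) = - 5 \left(3 + \frac{109 \sqrt{10}}{20}\right) = -15 - \frac{109 \sqrt{10}}{4}$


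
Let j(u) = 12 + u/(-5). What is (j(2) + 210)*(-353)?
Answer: -391124/5 ≈ -78225.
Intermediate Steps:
j(u) = 12 - u/5 (j(u) = 12 + u*(-1/5) = 12 - u/5)
(j(2) + 210)*(-353) = ((12 - 1/5*2) + 210)*(-353) = ((12 - 2/5) + 210)*(-353) = (58/5 + 210)*(-353) = (1108/5)*(-353) = -391124/5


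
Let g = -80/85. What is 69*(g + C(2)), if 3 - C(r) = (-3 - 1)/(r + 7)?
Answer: 8809/51 ≈ 172.73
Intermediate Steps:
C(r) = 3 + 4/(7 + r) (C(r) = 3 - (-3 - 1)/(r + 7) = 3 - (-4)/(7 + r) = 3 + 4/(7 + r))
g = -16/17 (g = -80*1/85 = -16/17 ≈ -0.94118)
69*(g + C(2)) = 69*(-16/17 + (25 + 3*2)/(7 + 2)) = 69*(-16/17 + (25 + 6)/9) = 69*(-16/17 + (⅑)*31) = 69*(-16/17 + 31/9) = 69*(383/153) = 8809/51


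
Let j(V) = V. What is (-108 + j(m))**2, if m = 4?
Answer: 10816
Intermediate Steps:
(-108 + j(m))**2 = (-108 + 4)**2 = (-104)**2 = 10816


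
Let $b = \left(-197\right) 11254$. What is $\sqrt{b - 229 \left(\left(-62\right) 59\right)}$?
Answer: $2 i \sqrt{344839} \approx 1174.5 i$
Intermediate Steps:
$b = -2217038$
$\sqrt{b - 229 \left(\left(-62\right) 59\right)} = \sqrt{-2217038 - 229 \left(\left(-62\right) 59\right)} = \sqrt{-2217038 - -837682} = \sqrt{-2217038 + 837682} = \sqrt{-1379356} = 2 i \sqrt{344839}$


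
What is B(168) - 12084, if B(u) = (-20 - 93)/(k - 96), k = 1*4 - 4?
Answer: -1159951/96 ≈ -12083.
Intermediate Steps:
k = 0 (k = 4 - 4 = 0)
B(u) = 113/96 (B(u) = (-20 - 93)/(0 - 96) = -113/(-96) = -113*(-1/96) = 113/96)
B(168) - 12084 = 113/96 - 12084 = -1159951/96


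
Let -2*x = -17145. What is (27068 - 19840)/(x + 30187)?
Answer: 1112/5963 ≈ 0.18648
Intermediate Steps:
x = 17145/2 (x = -1/2*(-17145) = 17145/2 ≈ 8572.5)
(27068 - 19840)/(x + 30187) = (27068 - 19840)/(17145/2 + 30187) = 7228/(77519/2) = 7228*(2/77519) = 1112/5963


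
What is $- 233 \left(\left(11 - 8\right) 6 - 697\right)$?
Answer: $158207$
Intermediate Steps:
$- 233 \left(\left(11 - 8\right) 6 - 697\right) = - 233 \left(3 \cdot 6 - 697\right) = - 233 \left(18 - 697\right) = \left(-233\right) \left(-679\right) = 158207$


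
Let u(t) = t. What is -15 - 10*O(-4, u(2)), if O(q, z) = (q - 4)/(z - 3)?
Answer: -95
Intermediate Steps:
O(q, z) = (-4 + q)/(-3 + z)
-15 - 10*O(-4, u(2)) = -15 - 10*(-4 - 4)/(-3 + 2) = -15 - 10*(-8)/(-1) = -15 - (-10)*(-8) = -15 - 10*8 = -15 - 80 = -95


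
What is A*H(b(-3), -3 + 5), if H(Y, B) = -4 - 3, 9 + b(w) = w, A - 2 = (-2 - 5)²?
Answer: -357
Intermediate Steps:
A = 51 (A = 2 + (-2 - 5)² = 2 + (-7)² = 2 + 49 = 51)
b(w) = -9 + w
H(Y, B) = -7
A*H(b(-3), -3 + 5) = 51*(-7) = -357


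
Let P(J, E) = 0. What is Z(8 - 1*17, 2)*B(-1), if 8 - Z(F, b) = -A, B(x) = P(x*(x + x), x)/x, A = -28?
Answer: 0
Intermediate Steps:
B(x) = 0 (B(x) = 0/x = 0)
Z(F, b) = -20 (Z(F, b) = 8 - (-1)*(-28) = 8 - 1*28 = 8 - 28 = -20)
Z(8 - 1*17, 2)*B(-1) = -20*0 = 0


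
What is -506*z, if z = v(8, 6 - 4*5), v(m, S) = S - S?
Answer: 0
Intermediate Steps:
v(m, S) = 0
z = 0
-506*z = -506*0 = 0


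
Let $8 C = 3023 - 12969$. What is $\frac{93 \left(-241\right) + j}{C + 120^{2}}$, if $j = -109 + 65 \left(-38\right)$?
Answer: $- \frac{99968}{52627} \approx -1.8996$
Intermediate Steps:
$C = - \frac{4973}{4}$ ($C = \frac{3023 - 12969}{8} = \frac{1}{8} \left(-9946\right) = - \frac{4973}{4} \approx -1243.3$)
$j = -2579$ ($j = -109 - 2470 = -2579$)
$\frac{93 \left(-241\right) + j}{C + 120^{2}} = \frac{93 \left(-241\right) - 2579}{- \frac{4973}{4} + 120^{2}} = \frac{-22413 - 2579}{- \frac{4973}{4} + 14400} = - \frac{24992}{\frac{52627}{4}} = \left(-24992\right) \frac{4}{52627} = - \frac{99968}{52627}$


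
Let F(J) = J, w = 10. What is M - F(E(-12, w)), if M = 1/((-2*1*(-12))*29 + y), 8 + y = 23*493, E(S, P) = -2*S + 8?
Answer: -384863/12027 ≈ -32.000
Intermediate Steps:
E(S, P) = 8 - 2*S
y = 11331 (y = -8 + 23*493 = -8 + 11339 = 11331)
M = 1/12027 (M = 1/((-2*1*(-12))*29 + 11331) = 1/(-2*(-12)*29 + 11331) = 1/(24*29 + 11331) = 1/(696 + 11331) = 1/12027 ≈ 8.3146e-5)
M - F(E(-12, w)) = 1/12027 - (8 - 2*(-12)) = 1/12027 - (8 + 24) = 1/12027 - 1*32 = 1/12027 - 32 = -384863/12027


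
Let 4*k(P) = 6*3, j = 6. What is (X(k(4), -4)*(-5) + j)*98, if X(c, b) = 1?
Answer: 98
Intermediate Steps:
k(P) = 9/2 (k(P) = (6*3)/4 = (1/4)*18 = 9/2)
(X(k(4), -4)*(-5) + j)*98 = (1*(-5) + 6)*98 = (-5 + 6)*98 = 1*98 = 98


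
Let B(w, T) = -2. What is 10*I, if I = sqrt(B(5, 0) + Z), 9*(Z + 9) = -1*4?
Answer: 10*I*sqrt(103)/3 ≈ 33.83*I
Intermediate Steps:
Z = -85/9 (Z = -9 + (-1*4)/9 = -9 + (1/9)*(-4) = -9 - 4/9 = -85/9 ≈ -9.4444)
I = I*sqrt(103)/3 (I = sqrt(-2 - 85/9) = sqrt(-103/9) = I*sqrt(103)/3 ≈ 3.383*I)
10*I = 10*(I*sqrt(103)/3) = 10*I*sqrt(103)/3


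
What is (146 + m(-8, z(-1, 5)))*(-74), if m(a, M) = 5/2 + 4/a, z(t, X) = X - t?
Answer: -10952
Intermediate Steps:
m(a, M) = 5/2 + 4/a (m(a, M) = 5*(½) + 4/a = 5/2 + 4/a)
(146 + m(-8, z(-1, 5)))*(-74) = (146 + (5/2 + 4/(-8)))*(-74) = (146 + (5/2 + 4*(-⅛)))*(-74) = (146 + (5/2 - ½))*(-74) = (146 + 2)*(-74) = 148*(-74) = -10952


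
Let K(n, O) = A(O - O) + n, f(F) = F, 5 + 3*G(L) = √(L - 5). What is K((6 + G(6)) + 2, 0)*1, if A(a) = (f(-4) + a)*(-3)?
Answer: 56/3 ≈ 18.667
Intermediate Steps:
G(L) = -5/3 + √(-5 + L)/3 (G(L) = -5/3 + √(L - 5)/3 = -5/3 + √(-5 + L)/3)
A(a) = 12 - 3*a (A(a) = (-4 + a)*(-3) = 12 - 3*a)
K(n, O) = 12 + n (K(n, O) = (12 - 3*(O - O)) + n = (12 - 3*0) + n = (12 + 0) + n = 12 + n)
K((6 + G(6)) + 2, 0)*1 = (12 + ((6 + (-5/3 + √(-5 + 6)/3)) + 2))*1 = (12 + ((6 + (-5/3 + √1/3)) + 2))*1 = (12 + ((6 + (-5/3 + (⅓)*1)) + 2))*1 = (12 + ((6 + (-5/3 + ⅓)) + 2))*1 = (12 + ((6 - 4/3) + 2))*1 = (12 + (14/3 + 2))*1 = (12 + 20/3)*1 = (56/3)*1 = 56/3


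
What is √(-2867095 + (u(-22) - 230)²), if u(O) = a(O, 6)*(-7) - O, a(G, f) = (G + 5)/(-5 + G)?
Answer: I*√2057222030/27 ≈ 1679.9*I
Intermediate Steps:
a(G, f) = (5 + G)/(-5 + G)
u(O) = -O - 7*(5 + O)/(-5 + O) (u(O) = ((5 + O)/(-5 + O))*(-7) - O = -7*(5 + O)/(-5 + O) - O = -O - 7*(5 + O)/(-5 + O))
√(-2867095 + (u(-22) - 230)²) = √(-2867095 + ((-35 - 1*(-22)² - 2*(-22))/(-5 - 22) - 230)²) = √(-2867095 + ((-35 - 1*484 + 44)/(-27) - 230)²) = √(-2867095 + (-(-35 - 484 + 44)/27 - 230)²) = √(-2867095 + (-1/27*(-475) - 230)²) = √(-2867095 + (475/27 - 230)²) = √(-2867095 + (-5735/27)²) = √(-2867095 + 32890225/729) = √(-2057222030/729) = I*√2057222030/27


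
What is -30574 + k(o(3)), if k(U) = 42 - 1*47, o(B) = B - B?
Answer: -30579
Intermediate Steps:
o(B) = 0
k(U) = -5 (k(U) = 42 - 47 = -5)
-30574 + k(o(3)) = -30574 - 5 = -30579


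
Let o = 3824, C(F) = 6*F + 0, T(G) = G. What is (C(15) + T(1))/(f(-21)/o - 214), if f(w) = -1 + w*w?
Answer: -43498/102237 ≈ -0.42546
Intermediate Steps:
C(F) = 6*F
f(w) = -1 + w²
(C(15) + T(1))/(f(-21)/o - 214) = (6*15 + 1)/((-1 + (-21)²)/3824 - 214) = (90 + 1)/((-1 + 441)*(1/3824) - 214) = 91/(440*(1/3824) - 214) = 91/(55/478 - 214) = 91/(-102237/478) = 91*(-478/102237) = -43498/102237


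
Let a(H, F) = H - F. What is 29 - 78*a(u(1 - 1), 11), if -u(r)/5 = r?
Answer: 887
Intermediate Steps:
u(r) = -5*r
29 - 78*a(u(1 - 1), 11) = 29 - 78*(-5*(1 - 1) - 1*11) = 29 - 78*(-5*0 - 11) = 29 - 78*(0 - 11) = 29 - 78*(-11) = 29 + 858 = 887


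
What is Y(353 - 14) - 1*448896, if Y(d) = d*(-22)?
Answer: -456354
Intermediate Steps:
Y(d) = -22*d
Y(353 - 14) - 1*448896 = -22*(353 - 14) - 1*448896 = -22*339 - 448896 = -7458 - 448896 = -456354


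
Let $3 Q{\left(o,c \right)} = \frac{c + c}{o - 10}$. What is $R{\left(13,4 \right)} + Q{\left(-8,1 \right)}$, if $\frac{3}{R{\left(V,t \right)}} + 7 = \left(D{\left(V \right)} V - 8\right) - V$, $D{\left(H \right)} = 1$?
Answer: $- \frac{32}{135} \approx -0.23704$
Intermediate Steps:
$Q{\left(o,c \right)} = \frac{2 c}{3 \left(-10 + o\right)}$ ($Q{\left(o,c \right)} = \frac{\left(c + c\right) \frac{1}{o - 10}}{3} = \frac{2 c \frac{1}{-10 + o}}{3} = \frac{2 c}{3 \left(-10 + o\right)}$)
$R{\left(V,t \right)} = - \frac{1}{5}$ ($R{\left(V,t \right)} = \frac{3}{-7 + \left(\left(1 V - 8\right) - V\right)} = \frac{3}{-7 + \left(\left(V - 8\right) - V\right)} = \frac{3}{-7 + \left(\left(-8 + V\right) - V\right)} = \frac{3}{-7 - 8} = \frac{3}{-15} = 3 \left(- \frac{1}{15}\right) = - \frac{1}{5}$)
$R{\left(13,4 \right)} + Q{\left(-8,1 \right)} = - \frac{1}{5} + \frac{2}{3} \cdot 1 \frac{1}{-10 - 8} = - \frac{1}{5} + \frac{2}{3} \cdot 1 \frac{1}{-18} = - \frac{1}{5} + \frac{2}{3} \cdot 1 \left(- \frac{1}{18}\right) = - \frac{1}{5} - \frac{1}{27} = - \frac{32}{135}$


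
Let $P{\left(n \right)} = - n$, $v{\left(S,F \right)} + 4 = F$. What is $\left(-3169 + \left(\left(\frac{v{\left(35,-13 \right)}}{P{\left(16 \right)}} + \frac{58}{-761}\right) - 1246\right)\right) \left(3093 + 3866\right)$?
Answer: $- \frac{374011670729}{12176} \approx -3.0717 \cdot 10^{7}$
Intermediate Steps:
$v{\left(S,F \right)} = -4 + F$
$\left(-3169 + \left(\left(\frac{v{\left(35,-13 \right)}}{P{\left(16 \right)}} + \frac{58}{-761}\right) - 1246\right)\right) \left(3093 + 3866\right) = \left(-3169 - \left(\frac{948264}{761} - \frac{-4 - 13}{\left(-1\right) 16}\right)\right) \left(3093 + 3866\right) = \left(-3169 - \left(\frac{948264}{761} - \frac{17}{16}\right)\right) 6959 = \left(-3169 - \frac{15159287}{12176}\right) 6959 = \left(- \frac{53745031}{12176}\right) 6959 = - \frac{374011670729}{12176}$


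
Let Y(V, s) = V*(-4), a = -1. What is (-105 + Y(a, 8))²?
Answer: 10201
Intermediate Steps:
Y(V, s) = -4*V
(-105 + Y(a, 8))² = (-105 - 4*(-1))² = (-105 + 4)² = (-101)² = 10201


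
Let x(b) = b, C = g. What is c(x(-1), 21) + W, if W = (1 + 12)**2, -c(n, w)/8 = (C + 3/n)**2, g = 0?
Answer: 97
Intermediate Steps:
C = 0
c(n, w) = -72/n**2 (c(n, w) = -8*(0 + 3/n)**2 = -8*9/n**2 = -72/n**2)
W = 169 (W = 13**2 = 169)
c(x(-1), 21) + W = -72/(-1)**2 + 169 = -72*1 + 169 = -72 + 169 = 97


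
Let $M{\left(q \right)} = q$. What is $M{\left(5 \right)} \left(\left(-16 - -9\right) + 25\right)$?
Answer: $90$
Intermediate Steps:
$M{\left(5 \right)} \left(\left(-16 - -9\right) + 25\right) = 5 \left(\left(-16 - -9\right) + 25\right) = 5 \left(\left(-16 + 9\right) + 25\right) = 5 \left(-7 + 25\right) = 5 \cdot 18 = 90$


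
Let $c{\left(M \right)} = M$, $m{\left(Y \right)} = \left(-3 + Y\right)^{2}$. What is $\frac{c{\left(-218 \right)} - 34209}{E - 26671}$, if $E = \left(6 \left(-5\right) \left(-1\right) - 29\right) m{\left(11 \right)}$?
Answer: $\frac{34427}{26607} \approx 1.2939$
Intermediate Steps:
$E = 64$ ($E = \left(6 \left(-5\right) \left(-1\right) - 29\right) \left(-3 + 11\right)^{2} = \left(\left(-30\right) \left(-1\right) - 29\right) 8^{2} = \left(30 - 29\right) 64 = 1 \cdot 64 = 64$)
$\frac{c{\left(-218 \right)} - 34209}{E - 26671} = \frac{-218 - 34209}{64 - 26671} = - \frac{34427}{-26607} = \left(-34427\right) \left(- \frac{1}{26607}\right) = \frac{34427}{26607}$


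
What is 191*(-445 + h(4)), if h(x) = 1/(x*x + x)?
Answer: -1699709/20 ≈ -84986.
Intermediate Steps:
h(x) = 1/(x + x**2) (h(x) = 1/(x**2 + x) = 1/(x + x**2))
191*(-445 + h(4)) = 191*(-445 + 1/(4*(1 + 4))) = 191*(-445 + (1/4)/5) = 191*(-445 + (1/4)*(1/5)) = 191*(-445 + 1/20) = 191*(-8899/20) = -1699709/20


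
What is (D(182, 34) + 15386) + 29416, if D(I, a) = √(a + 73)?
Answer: 44802 + √107 ≈ 44812.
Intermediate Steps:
D(I, a) = √(73 + a)
(D(182, 34) + 15386) + 29416 = (√(73 + 34) + 15386) + 29416 = (√107 + 15386) + 29416 = (15386 + √107) + 29416 = 44802 + √107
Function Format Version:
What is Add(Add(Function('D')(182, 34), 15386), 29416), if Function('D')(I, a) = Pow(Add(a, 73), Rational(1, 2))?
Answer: Add(44802, Pow(107, Rational(1, 2))) ≈ 44812.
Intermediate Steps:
Function('D')(I, a) = Pow(Add(73, a), Rational(1, 2))
Add(Add(Function('D')(182, 34), 15386), 29416) = Add(Add(Pow(Add(73, 34), Rational(1, 2)), 15386), 29416) = Add(Add(Pow(107, Rational(1, 2)), 15386), 29416) = Add(Add(15386, Pow(107, Rational(1, 2))), 29416) = Add(44802, Pow(107, Rational(1, 2)))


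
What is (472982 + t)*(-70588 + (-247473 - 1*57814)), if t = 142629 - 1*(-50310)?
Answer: -250303055875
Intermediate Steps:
t = 192939 (t = 142629 + 50310 = 192939)
(472982 + t)*(-70588 + (-247473 - 1*57814)) = (472982 + 192939)*(-70588 + (-247473 - 1*57814)) = 665921*(-70588 + (-247473 - 57814)) = 665921*(-70588 - 305287) = 665921*(-375875) = -250303055875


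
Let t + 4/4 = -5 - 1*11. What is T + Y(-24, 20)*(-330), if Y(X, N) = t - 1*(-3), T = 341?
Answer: 4961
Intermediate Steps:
t = -17 (t = -1 + (-5 - 1*11) = -1 + (-5 - 11) = -1 - 16 = -17)
Y(X, N) = -14 (Y(X, N) = -17 - 1*(-3) = -17 + 3 = -14)
T + Y(-24, 20)*(-330) = 341 - 14*(-330) = 341 + 4620 = 4961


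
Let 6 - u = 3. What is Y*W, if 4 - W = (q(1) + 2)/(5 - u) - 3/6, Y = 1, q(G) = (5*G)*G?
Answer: 1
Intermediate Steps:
u = 3 (u = 6 - 1*3 = 6 - 3 = 3)
q(G) = 5*G²
W = 1 (W = 4 - ((5*1² + 2)/(5 - 1*3) - 3/6) = 4 - ((5*1 + 2)/(5 - 3) - 3*⅙) = 4 - ((5 + 2)/2 - ½) = 4 - (7*(½) - ½) = 4 - (7/2 - ½) = 4 - 1*3 = 4 - 3 = 1)
Y*W = 1*1 = 1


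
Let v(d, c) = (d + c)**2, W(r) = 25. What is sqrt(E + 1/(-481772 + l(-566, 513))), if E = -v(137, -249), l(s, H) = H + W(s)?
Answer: I*sqrt(2905016826092498)/481234 ≈ 112.0*I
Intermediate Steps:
v(d, c) = (c + d)**2
l(s, H) = 25 + H (l(s, H) = H + 25 = 25 + H)
E = -12544 (E = -(-249 + 137)**2 = -1*(-112)**2 = -1*12544 = -12544)
sqrt(E + 1/(-481772 + l(-566, 513))) = sqrt(-12544 + 1/(-481772 + (25 + 513))) = sqrt(-12544 + 1/(-481772 + 538)) = sqrt(-12544 + 1/(-481234)) = sqrt(-12544 - 1/481234) = sqrt(-6036599297/481234) = I*sqrt(2905016826092498)/481234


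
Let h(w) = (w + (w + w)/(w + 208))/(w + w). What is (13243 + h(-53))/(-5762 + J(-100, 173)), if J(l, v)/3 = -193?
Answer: -4105487/1965710 ≈ -2.0886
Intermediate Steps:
h(w) = (w + 2*w/(208 + w))/(2*w) (h(w) = (w + (2*w)/(208 + w))/((2*w)) = (w + 2*w/(208 + w))*(1/(2*w)) = (w + 2*w/(208 + w))/(2*w))
J(l, v) = -579 (J(l, v) = 3*(-193) = -579)
(13243 + h(-53))/(-5762 + J(-100, 173)) = (13243 + (210 - 53)/(2*(208 - 53)))/(-5762 - 579) = (13243 + (½)*157/155)/(-6341) = (13243 + (½)*(1/155)*157)*(-1/6341) = (13243 + 157/310)*(-1/6341) = (4105487/310)*(-1/6341) = -4105487/1965710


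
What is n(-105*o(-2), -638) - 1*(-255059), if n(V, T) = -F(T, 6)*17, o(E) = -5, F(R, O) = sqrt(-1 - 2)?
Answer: 255059 - 17*I*sqrt(3) ≈ 2.5506e+5 - 29.445*I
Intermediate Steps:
F(R, O) = I*sqrt(3) (F(R, O) = sqrt(-3) = I*sqrt(3))
n(V, T) = -17*I*sqrt(3) (n(V, T) = -I*sqrt(3)*17 = -17*I*sqrt(3))
n(-105*o(-2), -638) - 1*(-255059) = -17*I*sqrt(3) - 1*(-255059) = -17*I*sqrt(3) + 255059 = 255059 - 17*I*sqrt(3)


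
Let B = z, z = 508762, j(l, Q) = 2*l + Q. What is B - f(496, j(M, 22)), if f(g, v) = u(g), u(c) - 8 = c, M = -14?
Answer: 508258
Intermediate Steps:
u(c) = 8 + c
j(l, Q) = Q + 2*l
f(g, v) = 8 + g
B = 508762
B - f(496, j(M, 22)) = 508762 - (8 + 496) = 508762 - 1*504 = 508762 - 504 = 508258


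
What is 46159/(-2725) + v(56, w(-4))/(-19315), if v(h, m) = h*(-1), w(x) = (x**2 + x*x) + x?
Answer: -178281697/10526675 ≈ -16.936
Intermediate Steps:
w(x) = x + 2*x**2 (w(x) = (x**2 + x**2) + x = 2*x**2 + x = x + 2*x**2)
v(h, m) = -h
46159/(-2725) + v(56, w(-4))/(-19315) = 46159/(-2725) - 1*56/(-19315) = 46159*(-1/2725) - 56*(-1/19315) = -46159/2725 + 56/19315 = -178281697/10526675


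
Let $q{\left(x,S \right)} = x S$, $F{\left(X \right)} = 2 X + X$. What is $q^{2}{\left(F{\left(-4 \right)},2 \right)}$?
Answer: $576$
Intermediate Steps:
$F{\left(X \right)} = 3 X$
$q{\left(x,S \right)} = S x$
$q^{2}{\left(F{\left(-4 \right)},2 \right)} = \left(2 \cdot 3 \left(-4\right)\right)^{2} = \left(2 \left(-12\right)\right)^{2} = \left(-24\right)^{2} = 576$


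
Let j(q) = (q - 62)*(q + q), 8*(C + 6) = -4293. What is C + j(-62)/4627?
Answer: -19962799/37016 ≈ -539.30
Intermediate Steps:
C = -4341/8 (C = -6 + (⅛)*(-4293) = -6 - 4293/8 = -4341/8 ≈ -542.63)
j(q) = 2*q*(-62 + q) (j(q) = (-62 + q)*(2*q) = 2*q*(-62 + q))
C + j(-62)/4627 = -4341/8 + (2*(-62)*(-62 - 62))/4627 = -4341/8 + (2*(-62)*(-124))*(1/4627) = -4341/8 + 15376*(1/4627) = -4341/8 + 15376/4627 = -19962799/37016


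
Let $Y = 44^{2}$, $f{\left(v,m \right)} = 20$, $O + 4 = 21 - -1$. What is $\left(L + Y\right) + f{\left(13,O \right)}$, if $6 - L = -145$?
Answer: $2107$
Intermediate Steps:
$O = 18$ ($O = -4 + \left(21 - -1\right) = -4 + \left(21 + 1\right) = -4 + 22 = 18$)
$L = 151$ ($L = 6 - -145 = 6 + 145 = 151$)
$Y = 1936$
$\left(L + Y\right) + f{\left(13,O \right)} = \left(151 + 1936\right) + 20 = 2087 + 20 = 2107$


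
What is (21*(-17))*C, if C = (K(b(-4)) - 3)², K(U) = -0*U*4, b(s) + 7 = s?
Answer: -3213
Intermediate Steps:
b(s) = -7 + s
K(U) = 0 (K(U) = -0*4 = -1*0 = 0)
C = 9 (C = (0 - 3)² = (-3)² = 9)
(21*(-17))*C = (21*(-17))*9 = -357*9 = -3213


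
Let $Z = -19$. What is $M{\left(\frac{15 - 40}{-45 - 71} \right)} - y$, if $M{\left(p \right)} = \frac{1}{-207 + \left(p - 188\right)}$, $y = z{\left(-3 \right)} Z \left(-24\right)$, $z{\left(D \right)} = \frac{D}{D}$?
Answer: $- \frac{20882636}{45795} \approx -456.0$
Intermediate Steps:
$z{\left(D \right)} = 1$
$y = 456$ ($y = 1 \left(-19\right) \left(-24\right) = \left(-19\right) \left(-24\right) = 456$)
$M{\left(p \right)} = \frac{1}{-395 + p}$ ($M{\left(p \right)} = \frac{1}{-207 + \left(-188 + p\right)} = \frac{1}{-395 + p}$)
$M{\left(\frac{15 - 40}{-45 - 71} \right)} - y = \frac{1}{-395 + \frac{15 - 40}{-45 - 71}} - 456 = \frac{1}{-395 - \frac{25}{-116}} - 456 = \frac{1}{-395 - - \frac{25}{116}} - 456 = \frac{1}{-395 + \frac{25}{116}} - 456 = \frac{1}{- \frac{45795}{116}} - 456 = - \frac{116}{45795} - 456 = - \frac{20882636}{45795}$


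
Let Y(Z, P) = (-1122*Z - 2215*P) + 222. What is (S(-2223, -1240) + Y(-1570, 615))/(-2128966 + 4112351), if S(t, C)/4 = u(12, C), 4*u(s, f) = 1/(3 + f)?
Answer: 494227268/2453447245 ≈ 0.20144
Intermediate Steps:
u(s, f) = 1/(4*(3 + f))
S(t, C) = 1/(3 + C) (S(t, C) = 4*(1/(4*(3 + C))) = 1/(3 + C))
Y(Z, P) = 222 - 2215*P - 1122*Z (Y(Z, P) = (-2215*P - 1122*Z) + 222 = 222 - 2215*P - 1122*Z)
(S(-2223, -1240) + Y(-1570, 615))/(-2128966 + 4112351) = (1/(3 - 1240) + (222 - 2215*615 - 1122*(-1570)))/(-2128966 + 4112351) = (1/(-1237) + (222 - 1362225 + 1761540))/1983385 = (-1/1237 + 399537)*(1/1983385) = (494227268/1237)*(1/1983385) = 494227268/2453447245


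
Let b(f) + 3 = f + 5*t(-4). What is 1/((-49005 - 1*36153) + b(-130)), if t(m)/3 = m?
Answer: -1/85351 ≈ -1.1716e-5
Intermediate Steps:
t(m) = 3*m
b(f) = -63 + f (b(f) = -3 + (f + 5*(3*(-4))) = -3 + (f + 5*(-12)) = -3 + (f - 60) = -3 + (-60 + f) = -63 + f)
1/((-49005 - 1*36153) + b(-130)) = 1/((-49005 - 1*36153) + (-63 - 130)) = 1/((-49005 - 36153) - 193) = 1/(-85158 - 193) = 1/(-85351) = -1/85351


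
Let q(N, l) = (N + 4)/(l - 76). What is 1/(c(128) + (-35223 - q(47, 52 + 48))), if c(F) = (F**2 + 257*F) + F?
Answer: 8/113463 ≈ 7.0508e-5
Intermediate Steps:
q(N, l) = (4 + N)/(-76 + l)
c(F) = F**2 + 258*F
1/(c(128) + (-35223 - q(47, 52 + 48))) = 1/(128*(258 + 128) + (-35223 - (4 + 47)/(-76 + (52 + 48)))) = 1/(128*386 + (-35223 - 51/(-76 + 100))) = 1/(49408 + (-35223 - 51/24)) = 1/(49408 + (-35223 - 1*17/8)) = 1/(49408 + (-35223 - 17/8)) = 1/(49408 - 281801/8) = 1/(113463/8) = 8/113463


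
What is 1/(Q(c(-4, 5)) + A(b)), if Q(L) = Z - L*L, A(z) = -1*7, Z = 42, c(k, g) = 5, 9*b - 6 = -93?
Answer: 1/10 ≈ 0.10000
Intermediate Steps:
b = -29/3 (b = 2/3 + (1/9)*(-93) = 2/3 - 31/3 = -29/3 ≈ -9.6667)
A(z) = -7
Q(L) = 42 - L**2 (Q(L) = 42 - L*L = 42 - L**2)
1/(Q(c(-4, 5)) + A(b)) = 1/((42 - 1*5**2) - 7) = 1/((42 - 1*25) - 7) = 1/((42 - 25) - 7) = 1/(17 - 7) = 1/10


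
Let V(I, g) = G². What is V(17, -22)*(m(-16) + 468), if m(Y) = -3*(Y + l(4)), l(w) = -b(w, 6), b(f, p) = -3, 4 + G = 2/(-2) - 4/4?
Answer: 18252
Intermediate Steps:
G = -6 (G = -4 + (2/(-2) - 4/4) = -4 + (2*(-½) - 4*¼) = -4 + (-1 - 1) = -4 - 2 = -6)
l(w) = 3 (l(w) = -1*(-3) = 3)
V(I, g) = 36 (V(I, g) = (-6)² = 36)
m(Y) = -9 - 3*Y (m(Y) = -3*(Y + 3) = -3*(3 + Y) = -9 - 3*Y)
V(17, -22)*(m(-16) + 468) = 36*((-9 - 3*(-16)) + 468) = 36*((-9 + 48) + 468) = 36*(39 + 468) = 36*507 = 18252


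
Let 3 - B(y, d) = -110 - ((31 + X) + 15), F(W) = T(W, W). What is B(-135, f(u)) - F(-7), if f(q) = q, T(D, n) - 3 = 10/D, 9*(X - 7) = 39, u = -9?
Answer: 3544/21 ≈ 168.76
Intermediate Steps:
X = 34/3 (X = 7 + (⅑)*39 = 7 + 13/3 = 34/3 ≈ 11.333)
T(D, n) = 3 + 10/D
F(W) = 3 + 10/W
B(y, d) = 511/3 (B(y, d) = 3 - (-110 - ((31 + 34/3) + 15)) = 3 - (-110 - (127/3 + 15)) = 3 - (-110 - 1*172/3) = 3 - (-110 - 172/3) = 3 - 1*(-502/3) = 3 + 502/3 = 511/3)
B(-135, f(u)) - F(-7) = 511/3 - (3 + 10/(-7)) = 511/3 - (3 + 10*(-⅐)) = 511/3 - (3 - 10/7) = 511/3 - 1*11/7 = 511/3 - 11/7 = 3544/21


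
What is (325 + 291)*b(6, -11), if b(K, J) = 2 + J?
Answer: -5544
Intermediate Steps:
(325 + 291)*b(6, -11) = (325 + 291)*(2 - 11) = 616*(-9) = -5544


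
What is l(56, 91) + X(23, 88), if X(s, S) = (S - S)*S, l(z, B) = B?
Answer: 91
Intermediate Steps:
X(s, S) = 0 (X(s, S) = 0*S = 0)
l(56, 91) + X(23, 88) = 91 + 0 = 91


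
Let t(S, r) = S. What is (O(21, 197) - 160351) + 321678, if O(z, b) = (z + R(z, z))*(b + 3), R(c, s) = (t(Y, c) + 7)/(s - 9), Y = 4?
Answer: 497131/3 ≈ 1.6571e+5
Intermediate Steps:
R(c, s) = 11/(-9 + s) (R(c, s) = (4 + 7)/(s - 9) = 11/(-9 + s))
O(z, b) = (3 + b)*(z + 11/(-9 + z)) (O(z, b) = (z + 11/(-9 + z))*(b + 3) = (z + 11/(-9 + z))*(3 + b) = (3 + b)*(z + 11/(-9 + z)))
(O(21, 197) - 160351) + 321678 = ((33 + 11*197 + 21*(-9 + 21)*(3 + 197))/(-9 + 21) - 160351) + 321678 = ((33 + 2167 + 21*12*200)/12 - 160351) + 321678 = ((33 + 2167 + 50400)/12 - 160351) + 321678 = ((1/12)*52600 - 160351) + 321678 = (13150/3 - 160351) + 321678 = -467903/3 + 321678 = 497131/3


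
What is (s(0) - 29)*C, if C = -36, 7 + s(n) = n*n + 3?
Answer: 1188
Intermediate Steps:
s(n) = -4 + n² (s(n) = -7 + (n*n + 3) = -7 + (n² + 3) = -7 + (3 + n²) = -4 + n²)
(s(0) - 29)*C = ((-4 + 0²) - 29)*(-36) = ((-4 + 0) - 29)*(-36) = (-4 - 29)*(-36) = -33*(-36) = 1188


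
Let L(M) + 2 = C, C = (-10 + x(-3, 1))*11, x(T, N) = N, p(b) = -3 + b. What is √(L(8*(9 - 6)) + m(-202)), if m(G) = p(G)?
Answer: 3*I*√34 ≈ 17.493*I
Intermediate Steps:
m(G) = -3 + G
C = -99 (C = (-10 + 1)*11 = -9*11 = -99)
L(M) = -101 (L(M) = -2 - 99 = -101)
√(L(8*(9 - 6)) + m(-202)) = √(-101 + (-3 - 202)) = √(-101 - 205) = √(-306) = 3*I*√34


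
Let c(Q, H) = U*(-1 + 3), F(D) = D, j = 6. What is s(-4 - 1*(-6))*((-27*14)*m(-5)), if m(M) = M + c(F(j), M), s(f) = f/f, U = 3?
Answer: -378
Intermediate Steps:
s(f) = 1
c(Q, H) = 6 (c(Q, H) = 3*(-1 + 3) = 3*2 = 6)
m(M) = 6 + M (m(M) = M + 6 = 6 + M)
s(-4 - 1*(-6))*((-27*14)*m(-5)) = 1*((-27*14)*(6 - 5)) = 1*(-378*1) = 1*(-378) = -378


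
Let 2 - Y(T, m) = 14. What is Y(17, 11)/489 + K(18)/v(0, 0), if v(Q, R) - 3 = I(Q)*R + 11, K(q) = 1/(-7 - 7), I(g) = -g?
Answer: -947/31948 ≈ -0.029642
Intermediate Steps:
K(q) = -1/14 (K(q) = 1/(-14) = -1/14)
Y(T, m) = -12 (Y(T, m) = 2 - 1*14 = 2 - 14 = -12)
v(Q, R) = 14 - Q*R (v(Q, R) = 3 + ((-Q)*R + 11) = 3 + (-Q*R + 11) = 3 + (11 - Q*R) = 14 - Q*R)
Y(17, 11)/489 + K(18)/v(0, 0) = -12/489 - 1/(14*(14 - 1*0*0)) = -12*1/489 - 1/(14*(14 + 0)) = -4/163 - 1/14/14 = -4/163 - 1/14*1/14 = -4/163 - 1/196 = -947/31948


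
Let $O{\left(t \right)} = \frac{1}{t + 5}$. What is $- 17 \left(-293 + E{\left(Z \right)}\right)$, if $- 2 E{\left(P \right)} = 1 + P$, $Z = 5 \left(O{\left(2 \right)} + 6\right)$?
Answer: $\frac{36754}{7} \approx 5250.6$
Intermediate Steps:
$O{\left(t \right)} = \frac{1}{5 + t}$
$Z = \frac{215}{7}$ ($Z = 5 \left(\frac{1}{5 + 2} + 6\right) = 5 \left(\frac{1}{7} + 6\right) = 5 \cdot \frac{43}{7} = \frac{215}{7} \approx 30.714$)
$E{\left(P \right)} = - \frac{1}{2} - \frac{P}{2}$ ($E{\left(P \right)} = - \frac{1 + P}{2} = - \frac{1}{2} - \frac{P}{2}$)
$- 17 \left(-293 + E{\left(Z \right)}\right) = - 17 \left(-293 - \frac{111}{7}\right) = \left(-17\right) \left(- \frac{2162}{7}\right) = \frac{36754}{7}$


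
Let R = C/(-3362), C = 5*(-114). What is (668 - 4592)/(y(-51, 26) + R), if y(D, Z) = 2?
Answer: -6596244/3647 ≈ -1808.7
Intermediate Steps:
C = -570
R = 285/1681 (R = -570/(-3362) = -570*(-1/3362) = 285/1681 ≈ 0.16954)
(668 - 4592)/(y(-51, 26) + R) = (668 - 4592)/(2 + 285/1681) = -3924/3647/1681 = -3924*1681/3647 = -6596244/3647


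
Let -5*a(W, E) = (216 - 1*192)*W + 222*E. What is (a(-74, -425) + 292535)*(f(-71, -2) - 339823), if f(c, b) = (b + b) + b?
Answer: -529725785029/5 ≈ -1.0595e+11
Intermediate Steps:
f(c, b) = 3*b (f(c, b) = 2*b + b = 3*b)
a(W, E) = -222*E/5 - 24*W/5 (a(W, E) = -((216 - 1*192)*W + 222*E)/5 = -((216 - 192)*W + 222*E)/5 = -(24*W + 222*E)/5 = -222*E/5 - 24*W/5)
(a(-74, -425) + 292535)*(f(-71, -2) - 339823) = ((-222/5*(-425) - 24/5*(-74)) + 292535)*(3*(-2) - 339823) = ((18870 + 1776/5) + 292535)*(-6 - 339823) = (96126/5 + 292535)*(-339829) = (1558801/5)*(-339829) = -529725785029/5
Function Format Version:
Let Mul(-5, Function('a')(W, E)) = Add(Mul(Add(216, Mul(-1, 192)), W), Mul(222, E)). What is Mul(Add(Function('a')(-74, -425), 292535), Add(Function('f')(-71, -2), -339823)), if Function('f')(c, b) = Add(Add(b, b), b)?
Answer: Rational(-529725785029, 5) ≈ -1.0595e+11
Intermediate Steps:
Function('f')(c, b) = Mul(3, b) (Function('f')(c, b) = Add(Mul(2, b), b) = Mul(3, b))
Function('a')(W, E) = Add(Mul(Rational(-222, 5), E), Mul(Rational(-24, 5), W)) (Function('a')(W, E) = Mul(Rational(-1, 5), Add(Mul(Add(216, Mul(-1, 192)), W), Mul(222, E))) = Mul(Rational(-1, 5), Add(Mul(Add(216, -192), W), Mul(222, E))) = Mul(Rational(-1, 5), Add(Mul(24, W), Mul(222, E))) = Add(Mul(Rational(-222, 5), E), Mul(Rational(-24, 5), W)))
Mul(Add(Function('a')(-74, -425), 292535), Add(Function('f')(-71, -2), -339823)) = Mul(Add(Add(Mul(Rational(-222, 5), -425), Mul(Rational(-24, 5), -74)), 292535), Add(Mul(3, -2), -339823)) = Mul(Add(Add(18870, Rational(1776, 5)), 292535), Add(-6, -339823)) = Mul(Add(Rational(96126, 5), 292535), -339829) = Mul(Rational(1558801, 5), -339829) = Rational(-529725785029, 5)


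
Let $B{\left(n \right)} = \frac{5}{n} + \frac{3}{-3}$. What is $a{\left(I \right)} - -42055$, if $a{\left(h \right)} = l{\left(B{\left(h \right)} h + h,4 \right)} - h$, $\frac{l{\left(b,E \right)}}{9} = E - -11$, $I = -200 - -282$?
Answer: $42108$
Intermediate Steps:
$B{\left(n \right)} = -1 + \frac{5}{n}$ ($B{\left(n \right)} = \frac{5}{n} + 3 \left(- \frac{1}{3}\right) = \frac{5}{n} - 1 = -1 + \frac{5}{n}$)
$I = 82$ ($I = -200 + 282 = 82$)
$l{\left(b,E \right)} = 99 + 9 E$ ($l{\left(b,E \right)} = 9 \left(E - -11\right) = 9 \left(E + 11\right) = 9 \left(11 + E\right) = 99 + 9 E$)
$a{\left(h \right)} = 135 - h$ ($a{\left(h \right)} = \left(99 + 9 \cdot 4\right) - h = \left(99 + 36\right) - h = 135 - h$)
$a{\left(I \right)} - -42055 = \left(135 - 82\right) - -42055 = \left(135 - 82\right) + 42055 = 53 + 42055 = 42108$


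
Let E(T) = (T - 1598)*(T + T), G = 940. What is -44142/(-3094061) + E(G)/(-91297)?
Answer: 3831507251614/282478487117 ≈ 13.564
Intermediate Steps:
E(T) = 2*T*(-1598 + T) (E(T) = (-1598 + T)*(2*T) = 2*T*(-1598 + T))
-44142/(-3094061) + E(G)/(-91297) = -44142/(-3094061) + (2*940*(-1598 + 940))/(-91297) = -44142*(-1/3094061) + (2*940*(-658))*(-1/91297) = 44142/3094061 - 1237040*(-1/91297) = 44142/3094061 + 1237040/91297 = 3831507251614/282478487117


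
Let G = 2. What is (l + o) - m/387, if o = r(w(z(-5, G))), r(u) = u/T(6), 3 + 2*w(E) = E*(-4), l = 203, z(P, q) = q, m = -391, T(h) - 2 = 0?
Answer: 311551/1548 ≈ 201.26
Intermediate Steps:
T(h) = 2 (T(h) = 2 + 0 = 2)
w(E) = -3/2 - 2*E (w(E) = -3/2 + (E*(-4))/2 = -3/2 + (-4*E)/2 = -3/2 - 2*E)
r(u) = u/2
o = -11/4 (o = (-3/2 - 2*2)/2 = (-3/2 - 4)/2 = (½)*(-11/2) = -11/4 ≈ -2.7500)
(l + o) - m/387 = (203 - 11/4) - (-391)/387 = 801/4 - (-391)/387 = 801/4 - 1*(-391/387) = 801/4 + 391/387 = 311551/1548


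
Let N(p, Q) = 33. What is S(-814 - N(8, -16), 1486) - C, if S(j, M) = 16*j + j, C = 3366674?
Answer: -3381073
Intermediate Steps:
S(j, M) = 17*j
S(-814 - N(8, -16), 1486) - C = 17*(-814 - 1*33) - 1*3366674 = 17*(-814 - 33) - 3366674 = 17*(-847) - 3366674 = -14399 - 3366674 = -3381073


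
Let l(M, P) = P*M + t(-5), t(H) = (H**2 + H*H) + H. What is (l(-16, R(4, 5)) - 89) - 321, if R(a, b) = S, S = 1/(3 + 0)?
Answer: -1111/3 ≈ -370.33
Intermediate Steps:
t(H) = H + 2*H**2 (t(H) = (H**2 + H**2) + H = 2*H**2 + H = H + 2*H**2)
S = 1/3 ≈ 0.33333
R(a, b) = 1/3
l(M, P) = 45 + M*P (l(M, P) = P*M - 5*(1 + 2*(-5)) = M*P - 5*(1 - 10) = M*P - 5*(-9) = M*P + 45 = 45 + M*P)
(l(-16, R(4, 5)) - 89) - 321 = ((45 - 16*1/3) - 89) - 321 = ((45 - 16/3) - 89) - 321 = (119/3 - 89) - 321 = -148/3 - 321 = -1111/3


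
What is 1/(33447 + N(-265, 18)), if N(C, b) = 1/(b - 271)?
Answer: 253/8462090 ≈ 2.9898e-5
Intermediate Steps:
N(C, b) = 1/(-271 + b)
1/(33447 + N(-265, 18)) = 1/(33447 + 1/(-271 + 18)) = 1/(33447 + 1/(-253)) = 1/(33447 - 1/253) = 1/(8462090/253) = 253/8462090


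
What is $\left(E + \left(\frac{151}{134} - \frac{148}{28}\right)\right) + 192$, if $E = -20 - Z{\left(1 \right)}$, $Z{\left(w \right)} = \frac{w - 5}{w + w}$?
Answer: $\frac{159311}{938} \approx 169.84$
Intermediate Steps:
$Z{\left(w \right)} = \frac{-5 + w}{2 w}$
$E = -18$ ($E = -20 - \frac{-5 + 1}{2 \cdot 1} = -20 - \frac{1}{2} \cdot 1 \left(-4\right) = -20 - -2 = -20 + 2 = -18$)
$\left(E + \left(\frac{151}{134} - \frac{148}{28}\right)\right) + 192 = \left(-18 + \left(\frac{151}{134} - \frac{148}{28}\right)\right) + 192 = \left(-18 + \left(151 \cdot \frac{1}{134} - \frac{37}{7}\right)\right) + 192 = \left(-18 + \left(\frac{151}{134} - \frac{37}{7}\right)\right) + 192 = \left(-18 - \frac{3901}{938}\right) + 192 = - \frac{20785}{938} + 192 = \frac{159311}{938}$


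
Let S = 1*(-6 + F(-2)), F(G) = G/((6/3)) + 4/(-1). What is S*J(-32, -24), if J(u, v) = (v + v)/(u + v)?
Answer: -66/7 ≈ -9.4286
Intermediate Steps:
J(u, v) = 2*v/(u + v) (J(u, v) = (2*v)/(u + v) = 2*v/(u + v))
F(G) = -4 + G/2 (F(G) = G/((6*(1/3))) + 4*(-1) = G/2 - 4 = -4 + G/2)
S = -11 (S = 1*(-6 + (-4 + (1/2)*(-2))) = 1*(-6 + (-4 - 1)) = 1*(-6 - 5) = 1*(-11) = -11)
S*J(-32, -24) = -22*(-24)/(-32 - 24) = -22*(-24)/(-56) = -22*(-24)*(-1)/56 = -11*6/7 = -66/7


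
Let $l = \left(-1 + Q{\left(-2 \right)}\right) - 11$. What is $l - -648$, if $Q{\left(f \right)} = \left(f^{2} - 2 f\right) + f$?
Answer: $642$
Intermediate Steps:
$Q{\left(f \right)} = f^{2} - f$
$l = -6$ ($l = \left(-1 - 2 \left(-1 - 2\right)\right) - 11 = \left(-1 - -6\right) - 11 = \left(-1 + 6\right) - 11 = 5 - 11 = -6$)
$l - -648 = -6 - -648 = -6 + 648 = 642$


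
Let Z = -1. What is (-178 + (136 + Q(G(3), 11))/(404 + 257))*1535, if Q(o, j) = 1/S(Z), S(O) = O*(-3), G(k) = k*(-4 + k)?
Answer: -541187275/1983 ≈ -2.7291e+5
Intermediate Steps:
S(O) = -3*O
Q(o, j) = 1/3 (Q(o, j) = 1/(-3*(-1)) = 1/3)
(-178 + (136 + Q(G(3), 11))/(404 + 257))*1535 = (-178 + (136 + 1/3)/(404 + 257))*1535 = (-178 + (409/3)/661)*1535 = (-178 + (409/3)*(1/661))*1535 = (-178 + 409/1983)*1535 = -352565/1983*1535 = -541187275/1983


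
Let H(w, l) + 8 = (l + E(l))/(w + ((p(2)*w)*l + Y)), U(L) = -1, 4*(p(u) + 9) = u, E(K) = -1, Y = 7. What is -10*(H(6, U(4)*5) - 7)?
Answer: 10065/67 ≈ 150.22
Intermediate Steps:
p(u) = -9 + u/4
H(w, l) = -8 + (-1 + l)/(7 + w - 17*l*w/2) (H(w, l) = -8 + (l - 1)/(w + (((-9 + (1/4)*2)*w)*l + 7)) = -8 + (-1 + l)/(w + (((-9 + 1/2)*w)*l + 7)) = -8 + (-1 + l)/(w + ((-17*w/2)*l + 7)) = -8 + (-1 + l)/(w + (-17*l*w/2 + 7)) = -8 + (-1 + l)/(w + (7 - 17*l*w/2)) = -8 + (-1 + l)/(7 + w - 17*l*w/2))
-10*(H(6, U(4)*5) - 7) = -10*(2*(-57 - 1*5 - 8*6 + 68*(-1*5)*6)/(14 + 2*6 - 17*(-1*5)*6) - 7) = -10*(2*(-57 - 5 - 48 + 68*(-5)*6)/(14 + 12 - 17*(-5)*6) - 7) = -10*(2*(-57 - 5 - 48 - 2040)/(14 + 12 + 510) - 7) = -10*(2*(-2150)/536 - 7) = -10*(2*(1/536)*(-2150) - 7) = -10*(-1075/134 - 7) = -10*(-2013/134) = 10065/67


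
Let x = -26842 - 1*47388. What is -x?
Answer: 74230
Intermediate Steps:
x = -74230 (x = -26842 - 47388 = -74230)
-x = -1*(-74230) = 74230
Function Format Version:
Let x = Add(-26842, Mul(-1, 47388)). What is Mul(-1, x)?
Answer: 74230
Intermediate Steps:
x = -74230 (x = Add(-26842, -47388) = -74230)
Mul(-1, x) = Mul(-1, -74230) = 74230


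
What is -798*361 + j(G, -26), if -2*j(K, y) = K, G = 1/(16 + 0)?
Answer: -9218497/32 ≈ -2.8808e+5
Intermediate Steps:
G = 1/16 ≈ 0.062500
j(K, y) = -K/2
-798*361 + j(G, -26) = -798*361 - ½*1/16 = -288078 - 1/32 = -9218497/32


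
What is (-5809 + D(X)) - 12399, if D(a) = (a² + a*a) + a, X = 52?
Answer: -12748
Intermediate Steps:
D(a) = a + 2*a² (D(a) = (a² + a²) + a = 2*a² + a = a + 2*a²)
(-5809 + D(X)) - 12399 = (-5809 + 52*(1 + 2*52)) - 12399 = (-5809 + 52*(1 + 104)) - 12399 = (-5809 + 52*105) - 12399 = (-5809 + 5460) - 12399 = -349 - 12399 = -12748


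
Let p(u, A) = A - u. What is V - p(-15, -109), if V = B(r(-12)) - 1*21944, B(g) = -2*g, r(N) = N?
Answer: -21826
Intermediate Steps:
V = -21920 (V = -2*(-12) - 1*21944 = 24 - 21944 = -21920)
V - p(-15, -109) = -21920 - (-109 - 1*(-15)) = -21920 - (-109 + 15) = -21920 - 1*(-94) = -21920 + 94 = -21826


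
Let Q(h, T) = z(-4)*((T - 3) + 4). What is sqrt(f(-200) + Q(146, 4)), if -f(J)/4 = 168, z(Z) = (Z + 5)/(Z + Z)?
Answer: I*sqrt(10762)/4 ≈ 25.935*I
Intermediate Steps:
z(Z) = (5 + Z)/(2*Z) (z(Z) = (5 + Z)/((2*Z)) = (5 + Z)*(1/(2*Z)) = (5 + Z)/(2*Z))
f(J) = -672 (f(J) = -4*168 = -672)
Q(h, T) = -1/8 - T/8 (Q(h, T) = ((1/2)*(5 - 4)/(-4))*((T - 3) + 4) = ((1/2)*(-1/4)*1)*((-3 + T) + 4) = -(1 + T)/8 = -1/8 - T/8)
sqrt(f(-200) + Q(146, 4)) = sqrt(-672 + (-1/8 - 1/8*4)) = sqrt(-672 + (-1/8 - 1/2)) = sqrt(-672 - 5/8) = sqrt(-5381/8) = I*sqrt(10762)/4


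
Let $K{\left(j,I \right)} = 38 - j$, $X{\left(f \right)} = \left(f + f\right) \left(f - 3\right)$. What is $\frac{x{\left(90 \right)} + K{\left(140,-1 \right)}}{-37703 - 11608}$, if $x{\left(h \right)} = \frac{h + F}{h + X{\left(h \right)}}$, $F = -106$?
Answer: $\frac{803258}{388324125} \approx 0.0020685$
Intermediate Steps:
$X{\left(f \right)} = 2 f \left(-3 + f\right)$
$x{\left(h \right)} = \frac{-106 + h}{h + 2 h \left(-3 + h\right)}$ ($x{\left(h \right)} = \frac{h - 106}{h + 2 h \left(-3 + h\right)} = \frac{-106 + h}{h + 2 h \left(-3 + h\right)}$)
$\frac{x{\left(90 \right)} + K{\left(140,-1 \right)}}{-37703 - 11608} = \frac{\frac{-106 + 90}{90 \left(-5 + 2 \cdot 90\right)} + \left(38 - 140\right)}{-37703 - 11608} = \frac{\frac{1}{90} \frac{1}{-5 + 180} \left(-16\right) + \left(38 - 140\right)}{-49311} = \left(\frac{1}{90} \cdot \frac{1}{175} \left(-16\right) - 102\right) \left(- \frac{1}{49311}\right) = \left(- \frac{8}{7875} - 102\right) \left(- \frac{1}{49311}\right) = \left(- \frac{803258}{7875}\right) \left(- \frac{1}{49311}\right) = \frac{803258}{388324125}$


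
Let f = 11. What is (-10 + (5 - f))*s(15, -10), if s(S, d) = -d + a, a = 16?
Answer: -416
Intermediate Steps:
s(S, d) = 16 - d (s(S, d) = -d + 16 = 16 - d)
(-10 + (5 - f))*s(15, -10) = (-10 + (5 - 1*11))*(16 - 1*(-10)) = (-10 + (5 - 11))*(16 + 10) = (-10 - 6)*26 = -16*26 = -416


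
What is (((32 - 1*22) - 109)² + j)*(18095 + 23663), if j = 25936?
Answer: 1492305646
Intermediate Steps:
(((32 - 1*22) - 109)² + j)*(18095 + 23663) = (((32 - 1*22) - 109)² + 25936)*(18095 + 23663) = (((32 - 22) - 109)² + 25936)*41758 = ((10 - 109)² + 25936)*41758 = ((-99)² + 25936)*41758 = (9801 + 25936)*41758 = 35737*41758 = 1492305646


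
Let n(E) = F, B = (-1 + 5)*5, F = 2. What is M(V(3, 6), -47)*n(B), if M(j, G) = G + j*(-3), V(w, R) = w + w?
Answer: -130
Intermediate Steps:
V(w, R) = 2*w
M(j, G) = G - 3*j
B = 20 (B = 4*5 = 20)
n(E) = 2
M(V(3, 6), -47)*n(B) = (-47 - 6*3)*2 = (-47 - 3*6)*2 = (-47 - 18)*2 = -65*2 = -130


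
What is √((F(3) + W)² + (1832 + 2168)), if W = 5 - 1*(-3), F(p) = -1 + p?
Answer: 10*√41 ≈ 64.031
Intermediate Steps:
W = 8 (W = 5 + 3 = 8)
√((F(3) + W)² + (1832 + 2168)) = √(((-1 + 3) + 8)² + (1832 + 2168)) = √((2 + 8)² + 4000) = √(10² + 4000) = √(100 + 4000) = √4100 = 10*√41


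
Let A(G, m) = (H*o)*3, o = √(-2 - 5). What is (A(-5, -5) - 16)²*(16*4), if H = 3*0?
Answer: 16384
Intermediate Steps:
H = 0
o = I*√7 (o = √(-7) = I*√7 ≈ 2.6458*I)
A(G, m) = 0 (A(G, m) = (0*(I*√7))*3 = 0*3 = 0)
(A(-5, -5) - 16)²*(16*4) = (0 - 16)²*(16*4) = (-16)²*64 = 256*64 = 16384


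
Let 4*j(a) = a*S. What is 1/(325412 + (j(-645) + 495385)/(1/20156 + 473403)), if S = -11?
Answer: 9541910869/3105062320434793 ≈ 3.0730e-6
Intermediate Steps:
j(a) = -11*a/4 (j(a) = (a*(-11))/4 = (-11*a)/4 = -11*a/4)
1/(325412 + (j(-645) + 495385)/(1/20156 + 473403)) = 1/(325412 + (-11/4*(-645) + 495385)/(1/20156 + 473403)) = 1/(325412 + (7095/4 + 495385)/(1/20156 + 473403)) = 1/(325412 + 1988635/(4*(9541910869/20156))) = 1/(325412 + (1988635/4)*(20156/9541910869)) = 1/(325412 + 10020731765/9541910869) = 1/(3105062320434793/9541910869) = 9541910869/3105062320434793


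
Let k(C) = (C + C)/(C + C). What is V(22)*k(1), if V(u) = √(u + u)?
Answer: 2*√11 ≈ 6.6332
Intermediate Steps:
V(u) = √2*√u (V(u) = √(2*u) = √2*√u)
k(C) = 1 (k(C) = (2*C)/((2*C)) = (2*C)*(1/(2*C)) = 1)
V(22)*k(1) = (√2*√22)*1 = (2*√11)*1 = 2*√11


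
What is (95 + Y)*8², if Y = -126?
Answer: -1984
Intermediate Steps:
(95 + Y)*8² = (95 - 126)*8² = -31*64 = -1984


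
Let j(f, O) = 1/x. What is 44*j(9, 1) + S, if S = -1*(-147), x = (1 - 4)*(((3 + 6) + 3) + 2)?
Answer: 3065/21 ≈ 145.95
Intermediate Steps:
x = -42 (x = -3*((9 + 3) + 2) = -3*(12 + 2) = -3*14 = -42)
S = 147
j(f, O) = -1/42 (j(f, O) = 1/(-42) = -1/42)
44*j(9, 1) + S = 44*(-1/42) + 147 = -22/21 + 147 = 3065/21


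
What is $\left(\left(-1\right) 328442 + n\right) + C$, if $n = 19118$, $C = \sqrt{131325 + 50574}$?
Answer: $-309324 + 3 \sqrt{20211} \approx -3.089 \cdot 10^{5}$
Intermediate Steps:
$C = 3 \sqrt{20211}$ ($C = \sqrt{181899} = 3 \sqrt{20211} \approx 426.5$)
$\left(\left(-1\right) 328442 + n\right) + C = \left(\left(-1\right) 328442 + 19118\right) + 3 \sqrt{20211} = \left(-328442 + 19118\right) + 3 \sqrt{20211} = -309324 + 3 \sqrt{20211}$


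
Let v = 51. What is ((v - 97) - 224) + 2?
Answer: -268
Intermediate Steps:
((v - 97) - 224) + 2 = ((51 - 97) - 224) + 2 = (-46 - 224) + 2 = -270 + 2 = -268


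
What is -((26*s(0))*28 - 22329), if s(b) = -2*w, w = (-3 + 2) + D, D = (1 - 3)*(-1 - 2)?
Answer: 29609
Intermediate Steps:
D = 6 (D = -2*(-3) = 6)
w = 5 (w = (-3 + 2) + 6 = -1 + 6 = 5)
s(b) = -10 (s(b) = -2*5 = -10)
-((26*s(0))*28 - 22329) = -((26*(-10))*28 - 22329) = -(-260*28 - 22329) = -(-7280 - 22329) = -1*(-29609) = 29609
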